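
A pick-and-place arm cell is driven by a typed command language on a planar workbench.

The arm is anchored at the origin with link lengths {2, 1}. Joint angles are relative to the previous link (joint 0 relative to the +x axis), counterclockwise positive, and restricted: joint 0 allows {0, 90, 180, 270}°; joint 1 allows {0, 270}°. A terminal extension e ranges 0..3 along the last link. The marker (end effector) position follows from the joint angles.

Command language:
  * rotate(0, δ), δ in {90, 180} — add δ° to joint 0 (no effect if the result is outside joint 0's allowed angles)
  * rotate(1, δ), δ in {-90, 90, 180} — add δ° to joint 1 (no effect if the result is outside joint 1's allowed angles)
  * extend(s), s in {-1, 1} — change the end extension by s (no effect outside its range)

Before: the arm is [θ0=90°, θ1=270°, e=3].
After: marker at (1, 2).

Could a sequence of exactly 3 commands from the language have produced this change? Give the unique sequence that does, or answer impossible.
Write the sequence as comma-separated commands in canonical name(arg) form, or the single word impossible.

extend(-1), extend(-1), extend(-1)

t0: [θ0=90°, θ1=270°, e=3]
1. extend(-1) → [θ0=90°, θ1=270°, e=2]
2. extend(-1) → [θ0=90°, θ1=270°, e=1]
3. extend(-1) → [θ0=90°, θ1=270°, e=0]
no other 3-command option fits: unique.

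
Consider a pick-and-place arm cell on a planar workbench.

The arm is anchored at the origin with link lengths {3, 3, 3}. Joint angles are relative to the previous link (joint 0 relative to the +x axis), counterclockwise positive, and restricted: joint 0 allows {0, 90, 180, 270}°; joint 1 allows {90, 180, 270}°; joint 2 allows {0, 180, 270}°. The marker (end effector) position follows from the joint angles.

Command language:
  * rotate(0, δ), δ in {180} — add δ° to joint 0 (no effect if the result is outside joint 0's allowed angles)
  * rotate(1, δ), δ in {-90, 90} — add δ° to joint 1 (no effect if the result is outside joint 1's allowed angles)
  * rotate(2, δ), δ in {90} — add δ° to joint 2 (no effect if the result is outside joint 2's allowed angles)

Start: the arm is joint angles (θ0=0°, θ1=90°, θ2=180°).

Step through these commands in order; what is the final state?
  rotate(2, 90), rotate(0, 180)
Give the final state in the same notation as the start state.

initial: joint angles (θ0=0°, θ1=90°, θ2=180°)
step 1 (rotate(2, 90)): joint angles (θ0=0°, θ1=90°, θ2=270°)
step 2 (rotate(0, 180)): joint angles (θ0=180°, θ1=90°, θ2=270°)

joint angles (θ0=180°, θ1=90°, θ2=270°)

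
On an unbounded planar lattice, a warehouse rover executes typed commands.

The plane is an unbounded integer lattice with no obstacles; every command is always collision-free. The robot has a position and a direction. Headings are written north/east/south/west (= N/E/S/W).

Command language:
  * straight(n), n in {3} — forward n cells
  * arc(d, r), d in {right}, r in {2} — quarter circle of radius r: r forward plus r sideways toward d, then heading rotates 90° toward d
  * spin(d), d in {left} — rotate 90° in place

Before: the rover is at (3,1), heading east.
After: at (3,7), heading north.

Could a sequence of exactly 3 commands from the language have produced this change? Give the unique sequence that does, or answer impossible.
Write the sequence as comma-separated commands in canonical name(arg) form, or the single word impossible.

key: position moved to (3,7) AND the heading swung to N — translation plus rotation needed
t0: at (3,1), heading east
t=1 spin(left) ⇒ at (3,1), heading north
t=2 straight(3) ⇒ at (3,4), heading north
t=3 straight(3) ⇒ at (3,7), heading north
no rival 3-sequence matches.

spin(left), straight(3), straight(3)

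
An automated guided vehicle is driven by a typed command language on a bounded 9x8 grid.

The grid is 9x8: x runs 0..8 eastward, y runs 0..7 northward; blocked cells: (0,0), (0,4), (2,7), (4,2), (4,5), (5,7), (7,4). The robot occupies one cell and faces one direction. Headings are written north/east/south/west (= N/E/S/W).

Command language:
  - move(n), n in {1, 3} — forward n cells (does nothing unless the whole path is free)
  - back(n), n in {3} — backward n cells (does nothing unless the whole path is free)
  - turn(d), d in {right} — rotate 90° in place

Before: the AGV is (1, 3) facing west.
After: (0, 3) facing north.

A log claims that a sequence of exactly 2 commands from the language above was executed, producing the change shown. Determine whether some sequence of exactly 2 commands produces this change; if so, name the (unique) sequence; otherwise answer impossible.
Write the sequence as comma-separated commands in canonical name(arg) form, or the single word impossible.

move(1), turn(right)

key: order matters: swapping move(1) and turn(right) lands elsewhere
t0: (1, 3) facing west
t=1 move(1) ⇒ (0, 3) facing west
t=2 turn(right) ⇒ (0, 3) facing north
uniquely the one of 16 2-step routes that fits.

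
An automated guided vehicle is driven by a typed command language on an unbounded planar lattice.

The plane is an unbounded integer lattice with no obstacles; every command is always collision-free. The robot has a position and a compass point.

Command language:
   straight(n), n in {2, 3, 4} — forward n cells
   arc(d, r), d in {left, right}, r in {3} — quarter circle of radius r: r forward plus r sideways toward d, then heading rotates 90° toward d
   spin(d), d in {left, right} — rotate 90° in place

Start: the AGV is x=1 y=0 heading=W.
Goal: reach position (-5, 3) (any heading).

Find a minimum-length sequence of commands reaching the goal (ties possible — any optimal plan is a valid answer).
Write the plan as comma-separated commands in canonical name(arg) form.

from: x=1 y=0 heading=W
t=1 straight(3) ⇒ x=-2 y=0 heading=W
t=2 arc(right, 3) ⇒ x=-5 y=3 heading=N
no 1-step plan works, so 2 is optimal.

straight(3), arc(right, 3)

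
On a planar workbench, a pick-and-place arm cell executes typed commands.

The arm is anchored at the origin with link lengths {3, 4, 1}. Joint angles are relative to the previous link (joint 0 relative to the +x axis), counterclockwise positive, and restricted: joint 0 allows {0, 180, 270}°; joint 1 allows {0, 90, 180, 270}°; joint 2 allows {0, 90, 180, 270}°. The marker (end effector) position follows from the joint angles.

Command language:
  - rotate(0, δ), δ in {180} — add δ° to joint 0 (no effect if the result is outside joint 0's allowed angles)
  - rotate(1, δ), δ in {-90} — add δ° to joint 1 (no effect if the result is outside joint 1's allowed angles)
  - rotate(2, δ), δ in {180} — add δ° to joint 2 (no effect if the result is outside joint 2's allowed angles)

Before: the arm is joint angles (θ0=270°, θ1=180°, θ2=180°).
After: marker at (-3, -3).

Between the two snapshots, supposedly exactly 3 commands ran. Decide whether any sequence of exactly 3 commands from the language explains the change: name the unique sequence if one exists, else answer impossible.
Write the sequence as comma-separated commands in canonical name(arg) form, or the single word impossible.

rotate(1, -90), rotate(1, -90), rotate(1, -90)

start: joint angles (θ0=270°, θ1=180°, θ2=180°)
1. rotate(1, -90) → joint angles (θ0=270°, θ1=90°, θ2=180°)
2. rotate(1, -90) → joint angles (θ0=270°, θ1=0°, θ2=180°)
3. rotate(1, -90) → joint angles (θ0=270°, θ1=270°, θ2=180°)
no other 3-command option fits: unique.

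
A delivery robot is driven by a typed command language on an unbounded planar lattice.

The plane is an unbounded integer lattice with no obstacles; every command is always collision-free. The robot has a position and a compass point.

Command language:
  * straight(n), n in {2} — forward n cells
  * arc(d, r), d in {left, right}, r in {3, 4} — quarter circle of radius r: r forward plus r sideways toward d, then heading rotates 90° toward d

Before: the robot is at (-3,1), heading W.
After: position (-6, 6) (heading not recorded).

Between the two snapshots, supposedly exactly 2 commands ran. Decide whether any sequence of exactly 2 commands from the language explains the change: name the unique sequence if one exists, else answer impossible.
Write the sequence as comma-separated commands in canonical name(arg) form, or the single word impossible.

arc(right, 3), straight(2)

key: order matters: swapping arc(right, 3) and straight(2) lands elsewhere
from: at (-3,1), heading W
step 1 (arc(right, 3)): at (-6,4), heading N
step 2 (straight(2)): at (-6,6), heading N
no rival 2-sequence matches.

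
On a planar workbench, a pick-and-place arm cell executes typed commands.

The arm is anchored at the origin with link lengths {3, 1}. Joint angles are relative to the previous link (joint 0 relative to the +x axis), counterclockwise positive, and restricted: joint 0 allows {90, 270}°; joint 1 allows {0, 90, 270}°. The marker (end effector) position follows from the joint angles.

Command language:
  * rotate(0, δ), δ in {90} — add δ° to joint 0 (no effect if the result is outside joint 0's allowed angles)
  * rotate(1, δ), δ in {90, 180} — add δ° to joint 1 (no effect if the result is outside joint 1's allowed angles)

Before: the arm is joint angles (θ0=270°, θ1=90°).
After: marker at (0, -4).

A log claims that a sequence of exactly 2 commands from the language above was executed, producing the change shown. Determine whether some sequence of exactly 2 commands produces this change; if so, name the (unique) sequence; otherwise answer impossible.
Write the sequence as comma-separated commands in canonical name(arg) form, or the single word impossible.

key: order matters: swapping rotate(1, 180) and rotate(1, 90) lands elsewhere
begin: joint angles (θ0=270°, θ1=90°)
step 1 (rotate(1, 180)): joint angles (θ0=270°, θ1=270°)
step 2 (rotate(1, 90)): joint angles (θ0=270°, θ1=0°)
no rival 2-sequence matches.

rotate(1, 180), rotate(1, 90)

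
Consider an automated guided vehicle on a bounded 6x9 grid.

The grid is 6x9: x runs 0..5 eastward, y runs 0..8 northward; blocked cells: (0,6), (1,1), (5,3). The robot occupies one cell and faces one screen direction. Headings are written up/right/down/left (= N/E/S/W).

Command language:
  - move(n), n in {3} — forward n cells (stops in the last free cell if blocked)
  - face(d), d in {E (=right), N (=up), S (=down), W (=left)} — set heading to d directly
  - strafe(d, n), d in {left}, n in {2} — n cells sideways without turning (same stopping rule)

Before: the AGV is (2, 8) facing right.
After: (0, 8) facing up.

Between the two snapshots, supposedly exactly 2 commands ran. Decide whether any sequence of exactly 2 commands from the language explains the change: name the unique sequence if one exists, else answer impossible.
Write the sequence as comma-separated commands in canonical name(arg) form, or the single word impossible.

key: position moved to (0,8) AND the heading swung to N — translation plus rotation needed
begin: (2, 8) facing right
1. face(N) → (2, 8) facing up
2. strafe(left, 2) → (0, 8) facing up
no other 2-command option fits: unique.

face(N), strafe(left, 2)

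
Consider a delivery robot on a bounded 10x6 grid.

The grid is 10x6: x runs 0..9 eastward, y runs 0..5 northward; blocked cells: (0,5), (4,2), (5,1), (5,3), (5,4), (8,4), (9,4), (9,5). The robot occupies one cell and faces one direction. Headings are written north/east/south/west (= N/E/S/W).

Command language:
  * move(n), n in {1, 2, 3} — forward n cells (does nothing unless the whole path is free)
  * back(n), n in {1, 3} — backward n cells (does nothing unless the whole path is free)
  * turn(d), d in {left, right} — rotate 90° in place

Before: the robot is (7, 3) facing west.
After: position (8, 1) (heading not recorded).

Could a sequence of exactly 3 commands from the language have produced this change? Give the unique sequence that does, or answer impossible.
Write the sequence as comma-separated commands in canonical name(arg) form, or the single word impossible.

key: order matters: swapping back(1) and move(2) lands elsewhere
start: (7, 3) facing west
t=1 back(1) ⇒ (8, 3) facing west
t=2 turn(left) ⇒ (8, 3) facing south
t=3 move(2) ⇒ (8, 1) facing south
uniquely the one of 343 3-step routes that fits.

back(1), turn(left), move(2)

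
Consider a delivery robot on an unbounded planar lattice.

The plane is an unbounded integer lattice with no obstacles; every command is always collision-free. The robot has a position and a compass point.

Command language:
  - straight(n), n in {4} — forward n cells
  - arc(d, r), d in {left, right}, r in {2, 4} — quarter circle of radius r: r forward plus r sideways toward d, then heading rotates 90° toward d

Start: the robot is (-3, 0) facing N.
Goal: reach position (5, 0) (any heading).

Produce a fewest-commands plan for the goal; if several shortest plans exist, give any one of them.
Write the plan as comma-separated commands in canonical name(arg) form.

arc(right, 4), arc(right, 4)

start: (-3, 0) facing N
step 1 (arc(right, 4)): (1, 4) facing E
step 2 (arc(right, 4)): (5, 0) facing S
no 1-step plan works, so 2 is optimal.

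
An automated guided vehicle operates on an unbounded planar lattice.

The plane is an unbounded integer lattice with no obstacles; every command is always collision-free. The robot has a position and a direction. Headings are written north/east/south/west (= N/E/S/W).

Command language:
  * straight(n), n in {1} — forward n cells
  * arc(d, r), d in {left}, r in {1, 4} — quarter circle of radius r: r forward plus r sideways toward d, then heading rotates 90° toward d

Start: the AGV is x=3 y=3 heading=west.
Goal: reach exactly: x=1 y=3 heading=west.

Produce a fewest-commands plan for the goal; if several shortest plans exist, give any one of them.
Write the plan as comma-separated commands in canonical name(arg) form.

start: x=3 y=3 heading=west
t=1 straight(1) ⇒ x=2 y=3 heading=west
t=2 straight(1) ⇒ x=1 y=3 heading=west
shorter routes all fall short; 2 is best.

straight(1), straight(1)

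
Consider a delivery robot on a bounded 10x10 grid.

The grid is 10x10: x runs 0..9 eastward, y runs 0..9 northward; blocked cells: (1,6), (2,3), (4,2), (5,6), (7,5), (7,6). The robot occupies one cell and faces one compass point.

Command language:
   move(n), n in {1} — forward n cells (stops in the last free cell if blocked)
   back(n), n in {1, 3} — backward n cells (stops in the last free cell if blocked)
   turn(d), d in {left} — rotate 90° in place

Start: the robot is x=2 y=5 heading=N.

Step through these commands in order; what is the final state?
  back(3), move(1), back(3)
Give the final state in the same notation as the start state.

initial: x=2 y=5 heading=N
t=1 back(3) ⇒ x=2 y=4 heading=N
t=2 move(1) ⇒ x=2 y=5 heading=N
t=3 back(3) ⇒ x=2 y=4 heading=N

x=2 y=4 heading=N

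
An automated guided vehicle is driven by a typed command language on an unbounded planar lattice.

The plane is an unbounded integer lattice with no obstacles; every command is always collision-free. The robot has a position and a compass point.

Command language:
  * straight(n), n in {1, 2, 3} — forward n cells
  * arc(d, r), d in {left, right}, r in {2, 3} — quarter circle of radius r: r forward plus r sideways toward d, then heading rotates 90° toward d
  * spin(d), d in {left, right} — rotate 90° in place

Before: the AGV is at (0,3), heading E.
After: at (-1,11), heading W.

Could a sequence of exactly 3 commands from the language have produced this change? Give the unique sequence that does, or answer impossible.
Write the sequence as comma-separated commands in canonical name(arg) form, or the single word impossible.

key: cell and facing (now W) both changed — the 3 commands mix motion and turning
from: at (0,3), heading E
step 1 (arc(left, 2)): at (2,5), heading N
step 2 (straight(3)): at (2,8), heading N
step 3 (arc(left, 3)): at (-1,11), heading W
no rival 3-sequence matches.

arc(left, 2), straight(3), arc(left, 3)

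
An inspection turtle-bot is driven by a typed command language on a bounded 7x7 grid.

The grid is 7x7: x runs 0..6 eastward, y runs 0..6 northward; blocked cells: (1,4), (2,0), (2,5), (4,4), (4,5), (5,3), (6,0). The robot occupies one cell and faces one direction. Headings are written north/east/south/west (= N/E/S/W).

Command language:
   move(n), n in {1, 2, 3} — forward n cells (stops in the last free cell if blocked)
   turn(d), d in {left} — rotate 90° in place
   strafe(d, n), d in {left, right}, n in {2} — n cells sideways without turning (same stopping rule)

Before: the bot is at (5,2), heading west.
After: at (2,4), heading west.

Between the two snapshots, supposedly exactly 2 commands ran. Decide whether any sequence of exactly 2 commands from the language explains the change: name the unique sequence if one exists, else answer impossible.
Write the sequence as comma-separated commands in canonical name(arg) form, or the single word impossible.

key: still facing W at the end — nothing in the sequence rotates
begin: at (5,2), heading west
step 1 (move(3)): at (2,2), heading west
step 2 (strafe(right, 2)): at (2,4), heading west
no rival 2-sequence matches.

move(3), strafe(right, 2)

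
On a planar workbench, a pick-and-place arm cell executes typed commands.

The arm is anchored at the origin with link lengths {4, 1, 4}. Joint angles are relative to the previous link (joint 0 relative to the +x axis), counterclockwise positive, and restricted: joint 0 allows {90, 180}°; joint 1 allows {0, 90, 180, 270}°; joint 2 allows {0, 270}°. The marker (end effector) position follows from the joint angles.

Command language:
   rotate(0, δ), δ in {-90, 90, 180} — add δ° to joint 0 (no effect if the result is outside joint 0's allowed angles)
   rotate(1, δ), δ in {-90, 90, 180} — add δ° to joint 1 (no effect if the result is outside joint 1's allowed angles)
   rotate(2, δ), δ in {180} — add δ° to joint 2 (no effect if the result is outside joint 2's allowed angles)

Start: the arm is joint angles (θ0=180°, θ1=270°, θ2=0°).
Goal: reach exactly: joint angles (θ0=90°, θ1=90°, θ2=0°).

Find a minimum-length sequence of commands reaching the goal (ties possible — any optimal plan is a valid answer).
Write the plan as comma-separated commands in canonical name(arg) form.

rotate(1, 180), rotate(0, -90)

from: joint angles (θ0=180°, θ1=270°, θ2=0°)
t=1 rotate(1, 180) ⇒ joint angles (θ0=180°, θ1=90°, θ2=0°)
t=2 rotate(0, -90) ⇒ joint angles (θ0=90°, θ1=90°, θ2=0°)
minimal: 2 command(s), checked below 2.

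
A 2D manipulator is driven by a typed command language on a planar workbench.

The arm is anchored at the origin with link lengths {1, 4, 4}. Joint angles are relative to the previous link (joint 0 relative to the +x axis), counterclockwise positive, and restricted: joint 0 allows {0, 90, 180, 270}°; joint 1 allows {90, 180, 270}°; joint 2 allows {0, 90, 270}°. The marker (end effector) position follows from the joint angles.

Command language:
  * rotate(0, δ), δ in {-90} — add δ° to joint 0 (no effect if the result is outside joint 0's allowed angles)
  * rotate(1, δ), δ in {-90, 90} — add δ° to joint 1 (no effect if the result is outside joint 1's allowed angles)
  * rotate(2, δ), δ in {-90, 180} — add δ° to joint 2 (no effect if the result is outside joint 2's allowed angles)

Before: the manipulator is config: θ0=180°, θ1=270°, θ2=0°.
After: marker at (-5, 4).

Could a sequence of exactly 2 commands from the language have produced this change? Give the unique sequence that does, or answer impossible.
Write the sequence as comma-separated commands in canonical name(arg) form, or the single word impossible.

rotate(2, -90), rotate(2, 180)

key: running rotate(2, 180) before rotate(2, -90) would end elsewhere — order is forced
from: config: θ0=180°, θ1=270°, θ2=0°
step 1 (rotate(2, -90)): config: θ0=180°, θ1=270°, θ2=270°
step 2 (rotate(2, 180)): config: θ0=180°, θ1=270°, θ2=90°
no rival 2-sequence matches.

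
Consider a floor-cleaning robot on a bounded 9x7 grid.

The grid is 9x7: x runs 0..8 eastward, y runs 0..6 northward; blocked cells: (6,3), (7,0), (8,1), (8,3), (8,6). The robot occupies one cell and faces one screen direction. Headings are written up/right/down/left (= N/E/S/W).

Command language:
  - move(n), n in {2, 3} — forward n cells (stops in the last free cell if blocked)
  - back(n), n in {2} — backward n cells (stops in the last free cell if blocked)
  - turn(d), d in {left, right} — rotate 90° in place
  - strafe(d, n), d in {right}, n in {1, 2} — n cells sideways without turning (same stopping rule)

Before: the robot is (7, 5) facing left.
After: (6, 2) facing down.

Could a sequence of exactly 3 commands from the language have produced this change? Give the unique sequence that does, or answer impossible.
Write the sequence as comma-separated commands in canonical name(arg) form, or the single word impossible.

key: position moved to (6,2) AND the heading swung to S — translation plus rotation needed
t0: (7, 5) facing left
1. turn(left) → (7, 5) facing down
2. move(3) → (7, 2) facing down
3. strafe(right, 1) → (6, 2) facing down
no rival 3-sequence matches.

turn(left), move(3), strafe(right, 1)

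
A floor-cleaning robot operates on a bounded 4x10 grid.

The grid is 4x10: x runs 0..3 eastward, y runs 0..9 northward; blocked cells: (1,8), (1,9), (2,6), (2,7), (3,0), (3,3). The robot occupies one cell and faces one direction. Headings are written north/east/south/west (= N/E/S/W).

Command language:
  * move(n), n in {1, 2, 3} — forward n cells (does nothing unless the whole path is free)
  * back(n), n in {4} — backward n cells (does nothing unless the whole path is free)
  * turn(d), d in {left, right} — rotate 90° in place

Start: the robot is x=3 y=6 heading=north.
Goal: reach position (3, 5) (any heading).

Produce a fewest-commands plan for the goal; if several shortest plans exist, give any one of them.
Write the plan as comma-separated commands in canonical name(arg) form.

begin: x=3 y=6 heading=north
[1] after move(3): x=3 y=9 heading=north
[2] after back(4): x=3 y=5 heading=north
no 1-step plan works, so 2 is optimal.

move(3), back(4)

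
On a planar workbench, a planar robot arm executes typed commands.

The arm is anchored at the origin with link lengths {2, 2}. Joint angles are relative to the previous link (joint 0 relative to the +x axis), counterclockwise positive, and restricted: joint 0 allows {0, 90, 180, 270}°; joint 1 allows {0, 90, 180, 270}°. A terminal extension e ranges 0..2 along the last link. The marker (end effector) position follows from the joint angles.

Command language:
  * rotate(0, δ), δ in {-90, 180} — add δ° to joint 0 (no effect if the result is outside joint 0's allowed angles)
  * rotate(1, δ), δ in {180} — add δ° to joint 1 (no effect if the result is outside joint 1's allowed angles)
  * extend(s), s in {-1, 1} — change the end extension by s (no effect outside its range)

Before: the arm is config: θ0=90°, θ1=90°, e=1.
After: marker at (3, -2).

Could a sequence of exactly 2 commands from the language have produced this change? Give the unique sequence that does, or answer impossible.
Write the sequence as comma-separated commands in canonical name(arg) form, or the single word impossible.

initial: config: θ0=90°, θ1=90°, e=1
t=1 rotate(0, -90) ⇒ config: θ0=0°, θ1=90°, e=1
t=2 rotate(0, -90) ⇒ config: θ0=270°, θ1=90°, e=1
no other 2-command option fits: unique.

rotate(0, -90), rotate(0, -90)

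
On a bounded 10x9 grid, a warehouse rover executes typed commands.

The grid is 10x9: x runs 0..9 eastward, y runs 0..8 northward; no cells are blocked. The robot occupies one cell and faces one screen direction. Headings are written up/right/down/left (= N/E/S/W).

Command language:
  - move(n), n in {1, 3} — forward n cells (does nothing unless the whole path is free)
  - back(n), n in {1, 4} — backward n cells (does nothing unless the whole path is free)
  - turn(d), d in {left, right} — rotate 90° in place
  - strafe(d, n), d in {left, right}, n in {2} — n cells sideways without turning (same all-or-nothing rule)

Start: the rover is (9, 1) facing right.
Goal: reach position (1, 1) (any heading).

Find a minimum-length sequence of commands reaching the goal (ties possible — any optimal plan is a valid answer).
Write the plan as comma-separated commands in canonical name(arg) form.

initial: (9, 1) facing right
step 1 (back(4)): (5, 1) facing right
step 2 (back(4)): (1, 1) facing right
shorter routes all fall short; 2 is best.

back(4), back(4)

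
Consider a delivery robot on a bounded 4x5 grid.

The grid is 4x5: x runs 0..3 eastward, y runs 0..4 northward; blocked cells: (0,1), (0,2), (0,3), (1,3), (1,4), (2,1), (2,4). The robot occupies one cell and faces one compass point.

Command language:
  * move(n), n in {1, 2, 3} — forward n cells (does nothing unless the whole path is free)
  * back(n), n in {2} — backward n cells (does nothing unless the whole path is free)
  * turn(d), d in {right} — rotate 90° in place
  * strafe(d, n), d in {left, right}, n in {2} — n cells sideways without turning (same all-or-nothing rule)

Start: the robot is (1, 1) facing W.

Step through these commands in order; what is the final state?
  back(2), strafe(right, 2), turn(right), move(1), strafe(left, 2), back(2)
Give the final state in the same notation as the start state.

begin: (1, 1) facing W
step 1 (back(2)): (1, 1) facing W
step 2 (strafe(right, 2)): (1, 1) facing W
step 3 (turn(right)): (1, 1) facing N
step 4 (move(1)): (1, 2) facing N
step 5 (strafe(left, 2)): (1, 2) facing N
step 6 (back(2)): (1, 0) facing N

(1, 0) facing N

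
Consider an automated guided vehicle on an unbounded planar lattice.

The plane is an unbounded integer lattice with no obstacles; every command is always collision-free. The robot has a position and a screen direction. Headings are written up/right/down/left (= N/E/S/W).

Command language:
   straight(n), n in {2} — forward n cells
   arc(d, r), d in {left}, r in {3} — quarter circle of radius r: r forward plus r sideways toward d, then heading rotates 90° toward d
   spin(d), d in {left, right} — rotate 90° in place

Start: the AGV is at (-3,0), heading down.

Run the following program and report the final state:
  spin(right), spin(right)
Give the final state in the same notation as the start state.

at (-3,0), heading up

initial: at (-3,0), heading down
step 1 (spin(right)): at (-3,0), heading left
step 2 (spin(right)): at (-3,0), heading up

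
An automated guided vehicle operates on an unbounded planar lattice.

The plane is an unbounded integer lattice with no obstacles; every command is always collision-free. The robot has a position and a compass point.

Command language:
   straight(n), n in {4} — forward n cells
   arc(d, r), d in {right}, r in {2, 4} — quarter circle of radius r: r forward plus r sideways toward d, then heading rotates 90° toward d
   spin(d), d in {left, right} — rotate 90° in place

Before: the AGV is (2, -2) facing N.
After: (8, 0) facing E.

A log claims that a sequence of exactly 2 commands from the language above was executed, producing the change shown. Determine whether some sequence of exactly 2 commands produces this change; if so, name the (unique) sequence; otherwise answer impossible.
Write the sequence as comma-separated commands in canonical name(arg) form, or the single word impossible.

arc(right, 2), straight(4)

key: order matters: swapping arc(right, 2) and straight(4) lands elsewhere
t0: (2, -2) facing N
t=1 arc(right, 2) ⇒ (4, 0) facing E
t=2 straight(4) ⇒ (8, 0) facing E
uniquely the one of 25 2-step routes that fits.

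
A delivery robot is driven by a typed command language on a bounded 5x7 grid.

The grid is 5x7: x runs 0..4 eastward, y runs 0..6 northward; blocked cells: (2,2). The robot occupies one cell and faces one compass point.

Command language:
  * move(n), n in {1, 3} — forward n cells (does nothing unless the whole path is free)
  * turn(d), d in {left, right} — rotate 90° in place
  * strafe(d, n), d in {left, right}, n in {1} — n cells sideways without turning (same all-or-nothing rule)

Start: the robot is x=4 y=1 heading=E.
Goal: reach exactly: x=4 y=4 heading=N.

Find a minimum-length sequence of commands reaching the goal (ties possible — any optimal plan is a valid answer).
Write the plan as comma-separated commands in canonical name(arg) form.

turn(left), move(3)

t0: x=4 y=1 heading=E
step 1 (turn(left)): x=4 y=1 heading=N
step 2 (move(3)): x=4 y=4 heading=N
no 1-step plan works, so 2 is optimal.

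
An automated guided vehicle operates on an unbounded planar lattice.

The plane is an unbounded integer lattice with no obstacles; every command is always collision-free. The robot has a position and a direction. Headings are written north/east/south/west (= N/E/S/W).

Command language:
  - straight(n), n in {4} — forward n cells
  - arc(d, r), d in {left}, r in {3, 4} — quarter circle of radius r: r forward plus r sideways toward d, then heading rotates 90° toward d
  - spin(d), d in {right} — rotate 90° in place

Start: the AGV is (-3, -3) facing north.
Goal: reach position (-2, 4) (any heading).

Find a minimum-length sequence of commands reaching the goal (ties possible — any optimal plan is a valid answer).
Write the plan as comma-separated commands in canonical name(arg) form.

start: (-3, -3) facing north
[1] after spin(right): (-3, -3) facing east
[2] after arc(left, 4): (1, 1) facing north
[3] after arc(left, 3): (-2, 4) facing west
shorter routes all fall short; 3 is best.

spin(right), arc(left, 4), arc(left, 3)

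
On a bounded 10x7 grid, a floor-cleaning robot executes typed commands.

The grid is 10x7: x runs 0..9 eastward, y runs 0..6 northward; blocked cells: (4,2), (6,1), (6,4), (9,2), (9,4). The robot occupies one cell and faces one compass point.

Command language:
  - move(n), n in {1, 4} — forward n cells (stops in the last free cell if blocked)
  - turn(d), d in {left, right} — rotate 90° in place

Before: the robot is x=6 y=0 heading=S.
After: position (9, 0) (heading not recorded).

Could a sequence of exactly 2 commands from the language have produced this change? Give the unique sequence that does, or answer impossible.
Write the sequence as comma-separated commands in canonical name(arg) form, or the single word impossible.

turn(left), move(4)

key: order matters: swapping turn(left) and move(4) lands elsewhere
start: x=6 y=0 heading=S
[1] after turn(left): x=6 y=0 heading=E
[2] after move(4): x=9 y=0 heading=E
all 16 alternatives checked — unique.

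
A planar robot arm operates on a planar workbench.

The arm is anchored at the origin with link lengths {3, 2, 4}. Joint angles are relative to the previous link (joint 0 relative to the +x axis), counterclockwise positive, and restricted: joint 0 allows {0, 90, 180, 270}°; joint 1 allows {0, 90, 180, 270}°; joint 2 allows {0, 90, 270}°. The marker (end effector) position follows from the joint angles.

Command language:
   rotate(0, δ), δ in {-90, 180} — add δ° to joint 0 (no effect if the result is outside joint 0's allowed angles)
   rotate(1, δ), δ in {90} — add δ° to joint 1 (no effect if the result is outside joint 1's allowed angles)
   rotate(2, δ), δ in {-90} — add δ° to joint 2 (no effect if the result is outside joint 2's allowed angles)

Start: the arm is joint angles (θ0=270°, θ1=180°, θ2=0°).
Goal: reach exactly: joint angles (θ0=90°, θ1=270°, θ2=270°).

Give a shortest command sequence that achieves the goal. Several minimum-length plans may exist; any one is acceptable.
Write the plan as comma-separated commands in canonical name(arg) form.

rotate(0, 180), rotate(2, -90), rotate(1, 90)

from: joint angles (θ0=270°, θ1=180°, θ2=0°)
t=1 rotate(0, 180) ⇒ joint angles (θ0=90°, θ1=180°, θ2=0°)
t=2 rotate(2, -90) ⇒ joint angles (θ0=90°, θ1=180°, θ2=270°)
t=3 rotate(1, 90) ⇒ joint angles (θ0=90°, θ1=270°, θ2=270°)
minimal: 3 command(s), checked below 3.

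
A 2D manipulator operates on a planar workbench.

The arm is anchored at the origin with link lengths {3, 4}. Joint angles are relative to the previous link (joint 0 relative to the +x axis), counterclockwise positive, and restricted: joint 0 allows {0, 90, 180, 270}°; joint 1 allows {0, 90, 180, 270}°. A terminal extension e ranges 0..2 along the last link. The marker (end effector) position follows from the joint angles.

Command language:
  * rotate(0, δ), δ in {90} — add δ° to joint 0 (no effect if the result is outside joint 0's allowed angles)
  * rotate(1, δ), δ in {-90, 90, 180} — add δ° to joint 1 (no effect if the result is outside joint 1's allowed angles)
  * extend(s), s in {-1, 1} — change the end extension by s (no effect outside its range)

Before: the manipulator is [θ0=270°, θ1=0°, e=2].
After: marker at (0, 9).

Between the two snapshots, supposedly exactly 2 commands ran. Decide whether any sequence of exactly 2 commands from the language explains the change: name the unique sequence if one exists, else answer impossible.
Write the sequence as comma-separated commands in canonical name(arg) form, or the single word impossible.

rotate(0, 90), rotate(0, 90)

initial: [θ0=270°, θ1=0°, e=2]
1. rotate(0, 90) → [θ0=0°, θ1=0°, e=2]
2. rotate(0, 90) → [θ0=90°, θ1=0°, e=2]
all 36 alternatives checked — unique.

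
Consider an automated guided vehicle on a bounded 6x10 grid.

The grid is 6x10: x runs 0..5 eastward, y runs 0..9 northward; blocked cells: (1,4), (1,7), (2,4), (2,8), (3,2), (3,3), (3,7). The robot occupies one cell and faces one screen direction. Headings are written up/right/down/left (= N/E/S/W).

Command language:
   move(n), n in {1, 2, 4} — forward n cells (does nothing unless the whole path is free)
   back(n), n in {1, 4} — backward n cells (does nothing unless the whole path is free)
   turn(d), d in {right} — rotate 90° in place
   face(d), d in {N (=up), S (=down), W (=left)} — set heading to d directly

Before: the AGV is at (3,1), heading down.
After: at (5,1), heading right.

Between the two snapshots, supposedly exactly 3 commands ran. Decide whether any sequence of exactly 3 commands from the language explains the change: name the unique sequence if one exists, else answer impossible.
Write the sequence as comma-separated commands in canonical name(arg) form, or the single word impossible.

face(N), turn(right), move(2)

key: running move(2) before face(N) would end elsewhere — order is forced
initial: at (3,1), heading down
[1] after face(N): at (3,1), heading up
[2] after turn(right): at (3,1), heading right
[3] after move(2): at (5,1), heading right
uniquely the one of 729 3-step routes that fits.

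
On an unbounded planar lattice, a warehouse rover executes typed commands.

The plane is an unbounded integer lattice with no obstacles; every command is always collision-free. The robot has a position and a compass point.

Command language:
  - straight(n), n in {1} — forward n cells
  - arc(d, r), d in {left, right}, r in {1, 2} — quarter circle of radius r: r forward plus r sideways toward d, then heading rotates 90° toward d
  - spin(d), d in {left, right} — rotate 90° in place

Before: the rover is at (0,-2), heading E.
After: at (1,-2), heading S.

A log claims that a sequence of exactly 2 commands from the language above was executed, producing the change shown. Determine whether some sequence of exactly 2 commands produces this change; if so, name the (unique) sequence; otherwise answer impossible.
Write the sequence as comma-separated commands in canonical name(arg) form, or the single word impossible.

straight(1), spin(right)

key: order matters: swapping straight(1) and spin(right) lands elsewhere
initial: at (0,-2), heading E
step 1 (straight(1)): at (1,-2), heading E
step 2 (spin(right)): at (1,-2), heading S
no other 2-command option fits: unique.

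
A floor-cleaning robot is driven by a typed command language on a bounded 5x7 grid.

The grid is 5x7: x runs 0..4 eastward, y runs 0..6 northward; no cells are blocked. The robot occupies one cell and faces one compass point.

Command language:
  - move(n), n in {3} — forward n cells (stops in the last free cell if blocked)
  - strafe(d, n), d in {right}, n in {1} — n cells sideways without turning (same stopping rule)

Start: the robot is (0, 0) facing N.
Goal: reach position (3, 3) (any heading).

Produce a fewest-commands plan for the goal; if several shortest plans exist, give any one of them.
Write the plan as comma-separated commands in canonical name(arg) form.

strafe(right, 1), strafe(right, 1), strafe(right, 1), move(3)

from: (0, 0) facing N
[1] after strafe(right, 1): (1, 0) facing N
[2] after strafe(right, 1): (2, 0) facing N
[3] after strafe(right, 1): (3, 0) facing N
[4] after move(3): (3, 3) facing N
nothing shorter than 4 reaches the goal.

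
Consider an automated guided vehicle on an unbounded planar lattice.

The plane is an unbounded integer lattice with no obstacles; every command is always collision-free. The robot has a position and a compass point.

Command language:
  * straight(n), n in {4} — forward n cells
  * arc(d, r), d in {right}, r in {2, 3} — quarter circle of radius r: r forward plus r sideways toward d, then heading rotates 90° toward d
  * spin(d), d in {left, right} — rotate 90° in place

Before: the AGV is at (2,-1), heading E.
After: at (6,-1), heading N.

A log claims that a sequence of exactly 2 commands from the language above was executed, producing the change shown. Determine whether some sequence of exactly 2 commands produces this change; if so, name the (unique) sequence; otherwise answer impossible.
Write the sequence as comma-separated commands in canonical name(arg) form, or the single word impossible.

straight(4), spin(left)

key: running spin(left) before straight(4) would end elsewhere — order is forced
initial: at (2,-1), heading E
[1] after straight(4): at (6,-1), heading E
[2] after spin(left): at (6,-1), heading N
uniquely the one of 25 2-step routes that fits.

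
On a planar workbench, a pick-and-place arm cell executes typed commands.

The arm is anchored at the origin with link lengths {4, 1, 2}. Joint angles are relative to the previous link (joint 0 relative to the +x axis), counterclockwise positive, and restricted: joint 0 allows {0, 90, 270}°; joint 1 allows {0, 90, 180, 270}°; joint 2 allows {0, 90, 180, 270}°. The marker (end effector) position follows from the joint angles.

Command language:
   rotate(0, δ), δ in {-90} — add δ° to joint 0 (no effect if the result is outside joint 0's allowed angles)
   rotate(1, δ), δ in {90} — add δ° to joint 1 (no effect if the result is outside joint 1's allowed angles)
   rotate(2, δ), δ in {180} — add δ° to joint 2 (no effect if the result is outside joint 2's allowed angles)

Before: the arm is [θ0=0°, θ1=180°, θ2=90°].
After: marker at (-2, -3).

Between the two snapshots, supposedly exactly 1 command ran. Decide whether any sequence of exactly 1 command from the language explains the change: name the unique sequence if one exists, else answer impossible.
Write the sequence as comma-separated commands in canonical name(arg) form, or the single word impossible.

rotate(0, -90)

begin: [θ0=0°, θ1=180°, θ2=90°]
t=1 rotate(0, -90) ⇒ [θ0=270°, θ1=180°, θ2=90°]
no other 1-command option fits: unique.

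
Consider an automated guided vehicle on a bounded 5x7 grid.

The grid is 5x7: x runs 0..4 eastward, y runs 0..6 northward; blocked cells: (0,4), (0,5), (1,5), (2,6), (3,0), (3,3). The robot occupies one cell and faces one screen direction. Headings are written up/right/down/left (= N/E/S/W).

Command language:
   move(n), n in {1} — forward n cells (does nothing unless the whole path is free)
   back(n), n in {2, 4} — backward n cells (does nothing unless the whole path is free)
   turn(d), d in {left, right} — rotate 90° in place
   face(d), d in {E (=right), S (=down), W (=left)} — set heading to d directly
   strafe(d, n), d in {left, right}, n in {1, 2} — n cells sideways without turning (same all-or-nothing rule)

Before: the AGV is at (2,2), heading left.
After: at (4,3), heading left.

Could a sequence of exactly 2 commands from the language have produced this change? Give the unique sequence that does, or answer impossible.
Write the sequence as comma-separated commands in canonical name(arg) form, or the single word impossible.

back(2), strafe(right, 1)

key: order matters: swapping back(2) and strafe(right, 1) lands elsewhere
start: at (2,2), heading left
t=1 back(2) ⇒ at (4,2), heading left
t=2 strafe(right, 1) ⇒ at (4,3), heading left
uniquely the one of 144 2-step routes that fits.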